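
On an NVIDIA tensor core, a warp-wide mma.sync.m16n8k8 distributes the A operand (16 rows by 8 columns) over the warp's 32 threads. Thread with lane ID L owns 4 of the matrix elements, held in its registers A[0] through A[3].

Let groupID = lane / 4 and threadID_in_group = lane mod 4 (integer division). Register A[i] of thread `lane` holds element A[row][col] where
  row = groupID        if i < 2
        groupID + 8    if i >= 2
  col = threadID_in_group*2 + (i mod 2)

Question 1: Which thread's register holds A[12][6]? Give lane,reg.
r=12⇒gr=4,Rb=1  c=6⇒th=3,odd=0
L=4*4+3=19  i=1*2+0=2

19,2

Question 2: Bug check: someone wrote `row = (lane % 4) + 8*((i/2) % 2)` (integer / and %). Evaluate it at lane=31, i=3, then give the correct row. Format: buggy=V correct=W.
`(lane % 4) + 8*((i/2) % 2)`[31,3]=>11
31: grp=7,tig=3
[3] (7+8,3*2+1) = (15,7)
row: 11 vs 15

buggy=11 correct=15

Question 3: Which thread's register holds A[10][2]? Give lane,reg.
r=10⇒gr=2,Rb=1  c=2⇒th=1,odd=0
L=2*4+1=9  i=1*2+0=2

9,2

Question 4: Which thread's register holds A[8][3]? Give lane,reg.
r: 8->gid=0,r8=1  c: 3->tid=1,i&1=1
L=0*4+1=1  i=1*2+1=3

1,3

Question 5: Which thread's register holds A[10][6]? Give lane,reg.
r: 10->gid=2,r8=1  c: 6->tid=3,i&1=0
L=2*4+3=11  i=1*2+0=2

11,2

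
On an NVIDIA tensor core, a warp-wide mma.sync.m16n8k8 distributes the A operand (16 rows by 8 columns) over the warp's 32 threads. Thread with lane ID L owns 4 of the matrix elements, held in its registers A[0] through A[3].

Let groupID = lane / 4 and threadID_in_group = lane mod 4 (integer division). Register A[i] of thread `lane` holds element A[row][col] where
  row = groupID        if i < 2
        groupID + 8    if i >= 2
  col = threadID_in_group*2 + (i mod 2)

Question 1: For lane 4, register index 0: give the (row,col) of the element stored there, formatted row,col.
lane 4->4/4=1, 4 mod 4=0
i=0  r:1+0->1  c:2·0+0->0

1,0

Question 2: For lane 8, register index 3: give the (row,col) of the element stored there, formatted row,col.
10,1

L=8⇒gr=8>>2=2, th=8&3=0
[3]⇒row 2+8=10  col 0·2+1=1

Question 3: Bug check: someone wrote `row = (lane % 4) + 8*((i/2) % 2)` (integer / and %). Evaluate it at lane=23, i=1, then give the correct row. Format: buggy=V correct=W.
`(lane % 4) + 8*((i/2) % 2)`[23,1]⇒3
lane 23: gr=5 (23/4), th=3 (23%4)
i=1: r=5+0=5, c=3*2+1=7
row: 3 vs 5

buggy=3 correct=5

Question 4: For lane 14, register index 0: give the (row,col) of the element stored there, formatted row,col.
3,4

14: G=3,T=2
[0] (3+0,2*2+0) = (3,4)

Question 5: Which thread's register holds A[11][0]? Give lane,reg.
12,2

r=11→G=3,rhi=1  c=0→T=0,p=0
L=3*4+0=12  i=1*2+0=2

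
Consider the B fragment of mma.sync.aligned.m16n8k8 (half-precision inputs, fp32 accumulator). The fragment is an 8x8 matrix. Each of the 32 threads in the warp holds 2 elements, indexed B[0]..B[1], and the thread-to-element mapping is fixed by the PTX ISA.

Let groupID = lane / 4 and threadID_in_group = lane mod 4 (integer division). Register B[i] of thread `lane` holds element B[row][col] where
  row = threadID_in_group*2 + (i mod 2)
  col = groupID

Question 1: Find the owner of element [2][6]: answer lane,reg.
c=6→G=6  r=2→T=1,p=0
L=6*4+1=25  i=0=0

25,0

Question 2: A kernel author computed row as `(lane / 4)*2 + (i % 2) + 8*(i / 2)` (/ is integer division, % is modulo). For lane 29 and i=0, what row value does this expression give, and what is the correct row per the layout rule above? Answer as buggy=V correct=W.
buggy=14 correct=2

`(lane / 4)*2 + (i % 2) + 8*(i / 2)`[29,0]=>14
lane 29: grp=7 (29/4), tig=1 (29%4)
i=0: r=1*2+0=2, c=grp=7
row: 14 vs 2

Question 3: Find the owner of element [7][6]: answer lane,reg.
c=6→G=6  r=7→T=3,p=1
L=6*4+3=27  i=1=1

27,1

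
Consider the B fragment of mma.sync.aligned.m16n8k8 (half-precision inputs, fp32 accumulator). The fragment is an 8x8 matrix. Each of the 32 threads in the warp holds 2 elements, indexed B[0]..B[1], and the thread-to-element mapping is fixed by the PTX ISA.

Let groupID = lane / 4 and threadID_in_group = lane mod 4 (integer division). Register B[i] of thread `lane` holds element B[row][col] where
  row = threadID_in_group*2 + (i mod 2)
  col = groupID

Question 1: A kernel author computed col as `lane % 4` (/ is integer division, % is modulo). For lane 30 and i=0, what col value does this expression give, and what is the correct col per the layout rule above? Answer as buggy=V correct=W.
buggy=2 correct=7

`lane % 4`[30,0]->2
L=30->g=30>>2=7, t=30&3=2
[0]->row 2·2+0=4  col g=7
col: 2 vs 7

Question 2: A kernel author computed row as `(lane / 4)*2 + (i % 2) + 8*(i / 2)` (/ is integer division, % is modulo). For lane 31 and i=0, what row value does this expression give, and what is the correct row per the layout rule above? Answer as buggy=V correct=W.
buggy=14 correct=6

`(lane / 4)*2 + (i % 2) + 8*(i / 2)`[31,0]→14
lane 31: G=7 (31/4), T=3 (31%4)
i=0: r=3*2+0=6, c=G=7
row: 14 vs 6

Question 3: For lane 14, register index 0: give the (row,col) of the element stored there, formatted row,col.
lane 14→14/4=3, 14 mod 4=2
i=0  r:2·2+0→4  c:3

4,3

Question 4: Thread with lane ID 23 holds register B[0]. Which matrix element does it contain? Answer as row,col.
lane 23->23/4=5, 23 mod 4=3
i=0  r:2·3+0->6  c:5

6,5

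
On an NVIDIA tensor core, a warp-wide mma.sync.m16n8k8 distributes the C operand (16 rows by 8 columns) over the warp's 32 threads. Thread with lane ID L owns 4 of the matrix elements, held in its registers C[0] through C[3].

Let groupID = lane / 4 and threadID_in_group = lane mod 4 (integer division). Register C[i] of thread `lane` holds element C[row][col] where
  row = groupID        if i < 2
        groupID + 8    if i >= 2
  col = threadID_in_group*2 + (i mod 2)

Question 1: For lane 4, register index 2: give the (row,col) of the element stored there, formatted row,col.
9,0

4: gr=1,th=0
[2] (1+8,0*2+0) = (9,0)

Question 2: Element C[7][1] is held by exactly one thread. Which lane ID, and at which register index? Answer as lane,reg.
28,1

r=7⇒gr=7,Rb=0  c=1⇒th=0,odd=1
L=7*4+0=28  i=0*2+1=1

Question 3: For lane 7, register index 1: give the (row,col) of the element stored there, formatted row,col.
1,7

lane 7⇒7/4=1, 7 mod 4=3
i=1  r:1+0⇒1  c:2·3+1⇒7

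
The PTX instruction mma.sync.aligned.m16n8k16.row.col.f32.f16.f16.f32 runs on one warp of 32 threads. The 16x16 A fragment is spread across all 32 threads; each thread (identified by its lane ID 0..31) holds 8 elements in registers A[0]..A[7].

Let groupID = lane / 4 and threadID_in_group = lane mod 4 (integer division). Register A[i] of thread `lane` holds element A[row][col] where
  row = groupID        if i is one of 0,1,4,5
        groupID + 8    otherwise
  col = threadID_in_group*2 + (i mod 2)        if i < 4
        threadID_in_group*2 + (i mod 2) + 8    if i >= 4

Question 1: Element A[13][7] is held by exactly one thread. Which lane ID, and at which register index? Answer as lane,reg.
23,3

r=13->g=5,rb=1  c=7->cb=0,t=3,b0=1
L=5*4+3=23  i=0*4+1*2+1=3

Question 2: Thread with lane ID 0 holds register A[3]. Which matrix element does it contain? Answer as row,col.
0: gr=0,th=0
[3] (0+8,0*2+1+0) = (8,1)

8,1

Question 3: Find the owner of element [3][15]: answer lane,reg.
r=3->g=3,rb=0  c=15->cb=1,t=3,b0=1
L=3*4+3=15  i=1*4+0*2+1=5

15,5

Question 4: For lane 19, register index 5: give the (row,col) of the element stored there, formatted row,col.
L=19=>grp=19>>2=4, tig=19&3=3
[5]=>row 4+0=4  col 3·2+1+8=15

4,15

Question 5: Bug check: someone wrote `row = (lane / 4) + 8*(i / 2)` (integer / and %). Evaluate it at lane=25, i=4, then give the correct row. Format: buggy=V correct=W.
`(lane / 4) + 8*(i / 2)`[25,4]=>22
L=25=>grp=25>>2=6, tig=25&3=1
[4]=>row 6+0=6  col 1·2+0+8=10
row: 22 vs 6

buggy=22 correct=6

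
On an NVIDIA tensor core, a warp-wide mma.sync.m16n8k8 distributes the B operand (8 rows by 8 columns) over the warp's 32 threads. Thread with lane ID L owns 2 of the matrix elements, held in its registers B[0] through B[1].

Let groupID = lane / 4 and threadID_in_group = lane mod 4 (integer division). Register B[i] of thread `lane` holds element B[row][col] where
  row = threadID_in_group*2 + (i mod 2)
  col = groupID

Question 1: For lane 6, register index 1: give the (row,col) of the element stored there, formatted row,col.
6: grp=1,tig=2
[1] (2*2+1,1) = (5,1)

5,1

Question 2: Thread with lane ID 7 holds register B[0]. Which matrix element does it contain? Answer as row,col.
6,1

lane 7: G=1 (7/4), T=3 (7%4)
i=0: r=3*2+0=6, c=G=1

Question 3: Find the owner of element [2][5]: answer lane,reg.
c=5->g=5  r=2->t=1,b0=0
L=5*4+1=21  i=0=0

21,0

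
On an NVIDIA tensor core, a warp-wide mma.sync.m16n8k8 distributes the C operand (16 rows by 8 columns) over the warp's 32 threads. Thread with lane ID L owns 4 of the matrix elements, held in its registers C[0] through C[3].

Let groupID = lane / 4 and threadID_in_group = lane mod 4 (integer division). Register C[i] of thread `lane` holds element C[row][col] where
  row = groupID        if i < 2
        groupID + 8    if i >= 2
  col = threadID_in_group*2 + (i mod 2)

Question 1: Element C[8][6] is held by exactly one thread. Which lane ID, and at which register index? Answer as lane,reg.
3,2

r:8=>grp=0,rB=1  c:6=>tig=3,lo=0
L=0*4+3=3  i=1*2+0=2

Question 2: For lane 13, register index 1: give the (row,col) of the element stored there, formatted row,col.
lane 13: grp=3 (13/4), tig=1 (13%4)
i=1: r=3+0=3, c=1*2+1=3

3,3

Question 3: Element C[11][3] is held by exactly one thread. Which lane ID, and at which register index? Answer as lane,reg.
13,3

r=11⇒gr=3,Rb=1  c=3⇒th=1,odd=1
L=3*4+1=13  i=1*2+1=3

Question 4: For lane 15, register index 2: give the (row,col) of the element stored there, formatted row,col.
lane 15: G=3 (15/4), T=3 (15%4)
i=2: r=3+8=11, c=3*2+0=6

11,6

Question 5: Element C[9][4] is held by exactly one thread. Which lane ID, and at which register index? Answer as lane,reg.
r=9->g=1,rb=1  c=4->t=2,b0=0
L=1*4+2=6  i=1*2+0=2

6,2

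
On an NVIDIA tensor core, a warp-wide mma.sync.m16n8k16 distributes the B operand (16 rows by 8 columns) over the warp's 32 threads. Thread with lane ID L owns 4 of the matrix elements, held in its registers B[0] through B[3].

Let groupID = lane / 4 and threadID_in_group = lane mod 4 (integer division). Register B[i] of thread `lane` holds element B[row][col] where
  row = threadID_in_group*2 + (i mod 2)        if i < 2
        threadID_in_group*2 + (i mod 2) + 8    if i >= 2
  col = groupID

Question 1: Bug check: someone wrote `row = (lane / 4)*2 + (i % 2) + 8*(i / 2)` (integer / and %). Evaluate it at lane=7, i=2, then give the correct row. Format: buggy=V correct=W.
buggy=10 correct=14

`(lane / 4)*2 + (i % 2) + 8*(i / 2)`[7,2]->10
7: gid=1,tid=3
[2] (3*2+0+8,1) = (14,1)
row: 10 vs 14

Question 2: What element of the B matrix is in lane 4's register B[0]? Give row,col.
0,1

L=4=>grp=4>>2=1, tig=4&3=0
[0]=>row 0·2+0+0=0  col grp=1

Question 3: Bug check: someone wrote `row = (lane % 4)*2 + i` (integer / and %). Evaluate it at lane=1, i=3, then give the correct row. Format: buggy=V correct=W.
buggy=5 correct=11

`(lane % 4)*2 + i`[1,3]->5
lane 1: g=0 (1/4), t=1 (1%4)
i=3: r=1*2+1+8=11, c=g=0
row: 5 vs 11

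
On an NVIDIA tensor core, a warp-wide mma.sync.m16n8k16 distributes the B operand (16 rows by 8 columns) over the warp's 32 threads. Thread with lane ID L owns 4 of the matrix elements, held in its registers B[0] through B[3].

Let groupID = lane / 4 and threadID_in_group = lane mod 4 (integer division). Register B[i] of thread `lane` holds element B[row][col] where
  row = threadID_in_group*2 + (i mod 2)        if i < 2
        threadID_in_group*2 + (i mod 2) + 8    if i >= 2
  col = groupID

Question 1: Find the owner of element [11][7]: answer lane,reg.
29,3

c=7→G=7  r=11→rhi=1,T=1,p=1
L=7*4+1=29  i=1*2+1=3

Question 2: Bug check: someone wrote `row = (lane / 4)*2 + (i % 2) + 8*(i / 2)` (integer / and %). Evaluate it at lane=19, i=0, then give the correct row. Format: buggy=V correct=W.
buggy=8 correct=6

`(lane / 4)*2 + (i % 2) + 8*(i / 2)`[19,0]⇒8
L=19⇒gr=19>>2=4, th=19&3=3
[0]⇒row 3·2+0+0=6  col gr=4
row: 8 vs 6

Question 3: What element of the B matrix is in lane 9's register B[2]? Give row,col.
10,2

9: gid=2,tid=1
[2] (1*2+0+8,2) = (10,2)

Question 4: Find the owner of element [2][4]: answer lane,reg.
17,0

c=4->g=4  r=2->rb=0,t=1,b0=0
L=4*4+1=17  i=0*2+0=0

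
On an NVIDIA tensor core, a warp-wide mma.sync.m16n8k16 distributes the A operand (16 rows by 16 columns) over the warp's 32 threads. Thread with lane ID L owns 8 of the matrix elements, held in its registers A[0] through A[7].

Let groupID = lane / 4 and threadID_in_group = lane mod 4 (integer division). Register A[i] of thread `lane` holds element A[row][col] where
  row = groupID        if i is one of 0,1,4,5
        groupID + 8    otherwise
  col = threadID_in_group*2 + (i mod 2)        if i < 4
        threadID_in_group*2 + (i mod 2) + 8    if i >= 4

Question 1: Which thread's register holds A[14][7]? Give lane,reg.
27,3

r=14→G=6,rhi=1  c=7→chi=0,T=3,p=1
L=6*4+3=27  i=0*4+1*2+1=3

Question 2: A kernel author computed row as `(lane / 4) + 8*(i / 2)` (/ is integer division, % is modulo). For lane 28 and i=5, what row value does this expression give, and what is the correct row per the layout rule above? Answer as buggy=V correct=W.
`(lane / 4) + 8*(i / 2)`[28,5]->23
L=28->gid=28>>2=7, tid=28&3=0
[5]->row 7+0=7  col 0·2+1+8=9
row: 23 vs 7

buggy=23 correct=7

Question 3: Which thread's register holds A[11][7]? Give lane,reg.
r:11=>grp=3,rB=1  c:7=>cB=0,tig=3,lo=1
L=3*4+3=15  i=0*4+1*2+1=3

15,3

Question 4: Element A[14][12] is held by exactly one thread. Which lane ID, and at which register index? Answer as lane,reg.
r=14→G=6,rhi=1  c=12→chi=1,T=2,p=0
L=6*4+2=26  i=1*4+1*2+0=6

26,6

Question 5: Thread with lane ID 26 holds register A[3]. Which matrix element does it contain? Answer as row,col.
L=26->gid=26>>2=6, tid=26&3=2
[3]->row 6+8=14  col 2·2+1+0=5

14,5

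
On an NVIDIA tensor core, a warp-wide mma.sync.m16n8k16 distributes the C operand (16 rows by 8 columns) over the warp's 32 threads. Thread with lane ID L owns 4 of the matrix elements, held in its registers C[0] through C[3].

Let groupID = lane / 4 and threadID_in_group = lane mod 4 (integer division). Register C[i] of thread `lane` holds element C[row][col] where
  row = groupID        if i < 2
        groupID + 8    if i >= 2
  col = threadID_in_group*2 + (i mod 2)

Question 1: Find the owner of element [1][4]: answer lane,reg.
6,0

r=1→G=1,rhi=0  c=4→T=2,p=0
L=1*4+2=6  i=0*2+0=0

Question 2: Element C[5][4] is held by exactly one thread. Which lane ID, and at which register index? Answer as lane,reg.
22,0

r: 5->gid=5,r8=0  c: 4->tid=2,i&1=0
L=5*4+2=22  i=0*2+0=0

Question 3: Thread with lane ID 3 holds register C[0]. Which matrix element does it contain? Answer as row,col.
lane 3->3/4=0, 3 mod 4=3
i=0  r:0+0->0  c:2·3+0->6

0,6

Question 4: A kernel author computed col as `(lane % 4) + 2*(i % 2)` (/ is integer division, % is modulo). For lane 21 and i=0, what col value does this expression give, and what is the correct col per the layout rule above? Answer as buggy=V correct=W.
`(lane % 4) + 2*(i % 2)`[21,0]->1
L=21->gid=21>>2=5, tid=21&3=1
[0]->row 5+0=5  col 1·2+0=2
col: 1 vs 2

buggy=1 correct=2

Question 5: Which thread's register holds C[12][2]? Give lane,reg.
17,2

r=12⇒gr=4,Rb=1  c=2⇒th=1,odd=0
L=4*4+1=17  i=1*2+0=2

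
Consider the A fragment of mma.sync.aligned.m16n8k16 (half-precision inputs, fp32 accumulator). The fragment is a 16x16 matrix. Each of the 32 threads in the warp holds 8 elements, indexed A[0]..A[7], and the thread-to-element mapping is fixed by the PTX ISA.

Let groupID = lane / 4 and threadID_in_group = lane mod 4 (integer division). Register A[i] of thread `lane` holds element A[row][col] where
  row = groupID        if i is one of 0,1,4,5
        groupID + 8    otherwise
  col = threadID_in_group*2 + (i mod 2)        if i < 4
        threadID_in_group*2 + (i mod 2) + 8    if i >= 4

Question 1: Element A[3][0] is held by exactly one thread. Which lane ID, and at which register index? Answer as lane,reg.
r=3->g=3,rb=0  c=0->cb=0,t=0,b0=0
L=3*4+0=12  i=0*4+0*2+0=0

12,0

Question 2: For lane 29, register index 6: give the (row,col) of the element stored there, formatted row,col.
15,10

29: g=7,t=1
[6] (7+8,1*2+0+8) = (15,10)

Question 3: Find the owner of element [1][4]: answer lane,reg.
r=1→G=1,rhi=0  c=4→chi=0,T=2,p=0
L=1*4+2=6  i=0*4+0*2+0=0

6,0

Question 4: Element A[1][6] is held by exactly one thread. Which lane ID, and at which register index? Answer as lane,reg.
7,0

r:1=>grp=1,rB=0  c:6=>cB=0,tig=3,lo=0
L=1*4+3=7  i=0*4+0*2+0=0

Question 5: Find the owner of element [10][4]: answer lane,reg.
r=10→G=2,rhi=1  c=4→chi=0,T=2,p=0
L=2*4+2=10  i=0*4+1*2+0=2

10,2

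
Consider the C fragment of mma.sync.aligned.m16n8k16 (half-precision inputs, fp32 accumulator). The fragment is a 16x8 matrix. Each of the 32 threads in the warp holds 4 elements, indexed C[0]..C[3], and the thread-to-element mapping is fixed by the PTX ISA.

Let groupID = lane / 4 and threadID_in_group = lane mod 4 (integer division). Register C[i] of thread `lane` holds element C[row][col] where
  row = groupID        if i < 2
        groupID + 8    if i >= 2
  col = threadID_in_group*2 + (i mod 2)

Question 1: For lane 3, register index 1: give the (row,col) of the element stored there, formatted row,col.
lane 3→3/4=0, 3 mod 4=3
i=1  r:0+0→0  c:2·3+1→7

0,7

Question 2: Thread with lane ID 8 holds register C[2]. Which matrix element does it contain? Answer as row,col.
L=8->g=8>>2=2, t=8&3=0
[2]->row 2+8=10  col 0·2+0=0

10,0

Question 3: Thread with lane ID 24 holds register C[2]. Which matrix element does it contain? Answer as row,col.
lane 24: gid=6 (24/4), tid=0 (24%4)
i=2: r=6+8=14, c=0*2+0=0

14,0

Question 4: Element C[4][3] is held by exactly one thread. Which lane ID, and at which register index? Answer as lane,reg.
r=4->g=4,rb=0  c=3->t=1,b0=1
L=4*4+1=17  i=0*2+1=1

17,1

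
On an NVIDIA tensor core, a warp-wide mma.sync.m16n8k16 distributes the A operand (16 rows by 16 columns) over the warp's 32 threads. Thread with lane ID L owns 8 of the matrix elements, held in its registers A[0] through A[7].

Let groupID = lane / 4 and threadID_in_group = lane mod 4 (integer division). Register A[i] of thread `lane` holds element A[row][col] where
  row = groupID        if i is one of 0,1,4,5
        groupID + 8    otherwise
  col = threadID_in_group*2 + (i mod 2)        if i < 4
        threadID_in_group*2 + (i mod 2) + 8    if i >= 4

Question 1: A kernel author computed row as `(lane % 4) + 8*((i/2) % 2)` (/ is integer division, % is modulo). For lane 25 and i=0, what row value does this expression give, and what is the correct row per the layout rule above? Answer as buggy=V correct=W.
buggy=1 correct=6

`(lane % 4) + 8*((i/2) % 2)`[25,0]=>1
L=25=>grp=25>>2=6, tig=25&3=1
[0]=>row 6+0=6  col 1·2+0+0=2
row: 1 vs 6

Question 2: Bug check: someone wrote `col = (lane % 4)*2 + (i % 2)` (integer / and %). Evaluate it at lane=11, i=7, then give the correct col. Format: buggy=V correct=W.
buggy=7 correct=15

`(lane % 4)*2 + (i % 2)`[11,7]=>7
11: grp=2,tig=3
[7] (2+8,3*2+1+8) = (10,15)
col: 7 vs 15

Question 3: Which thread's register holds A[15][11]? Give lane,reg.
r=15→G=7,rhi=1  c=11→chi=1,T=1,p=1
L=7*4+1=29  i=1*4+1*2+1=7

29,7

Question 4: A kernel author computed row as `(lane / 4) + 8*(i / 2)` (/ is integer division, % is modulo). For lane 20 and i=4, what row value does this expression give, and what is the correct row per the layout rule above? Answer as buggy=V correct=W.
`(lane / 4) + 8*(i / 2)`[20,4]=>21
L=20=>grp=20>>2=5, tig=20&3=0
[4]=>row 5+0=5  col 0·2+0+8=8
row: 21 vs 5

buggy=21 correct=5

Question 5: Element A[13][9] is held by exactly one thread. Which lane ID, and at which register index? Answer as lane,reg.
r=13⇒gr=5,Rb=1  c=9⇒Cb=1,th=0,odd=1
L=5*4+0=20  i=1*4+1*2+1=7

20,7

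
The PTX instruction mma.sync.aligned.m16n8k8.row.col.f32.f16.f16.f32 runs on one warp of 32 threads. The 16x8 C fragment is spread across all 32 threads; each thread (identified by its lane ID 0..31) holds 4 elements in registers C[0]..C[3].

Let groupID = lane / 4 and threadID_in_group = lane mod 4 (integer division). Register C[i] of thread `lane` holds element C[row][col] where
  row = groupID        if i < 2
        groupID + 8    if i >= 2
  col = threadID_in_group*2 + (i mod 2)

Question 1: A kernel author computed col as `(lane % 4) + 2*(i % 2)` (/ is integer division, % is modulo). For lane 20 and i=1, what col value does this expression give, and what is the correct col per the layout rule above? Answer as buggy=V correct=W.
buggy=2 correct=1

`(lane % 4) + 2*(i % 2)`[20,1]⇒2
L=20⇒gr=20>>2=5, th=20&3=0
[1]⇒row 5+0=5  col 0·2+1=1
col: 2 vs 1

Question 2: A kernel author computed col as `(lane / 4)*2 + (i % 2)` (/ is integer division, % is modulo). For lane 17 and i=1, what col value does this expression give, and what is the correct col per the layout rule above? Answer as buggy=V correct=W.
`(lane / 4)*2 + (i % 2)`[17,1]⇒9
lane 17⇒17/4=4, 17 mod 4=1
i=1  r:4+0⇒4  c:2·1+1⇒3
col: 9 vs 3

buggy=9 correct=3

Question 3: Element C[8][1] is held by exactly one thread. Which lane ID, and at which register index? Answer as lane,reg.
0,3

r=8⇒gr=0,Rb=1  c=1⇒th=0,odd=1
L=0*4+0=0  i=1*2+1=3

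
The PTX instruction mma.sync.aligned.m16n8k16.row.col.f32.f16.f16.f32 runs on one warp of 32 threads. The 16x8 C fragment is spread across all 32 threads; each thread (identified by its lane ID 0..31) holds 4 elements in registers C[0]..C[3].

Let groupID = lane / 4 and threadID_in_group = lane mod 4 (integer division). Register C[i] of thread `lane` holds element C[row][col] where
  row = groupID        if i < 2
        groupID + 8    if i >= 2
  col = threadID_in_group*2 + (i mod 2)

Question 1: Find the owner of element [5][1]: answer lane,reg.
r=5→G=5,rhi=0  c=1→T=0,p=1
L=5*4+0=20  i=0*2+1=1

20,1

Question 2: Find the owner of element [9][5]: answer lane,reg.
r:9=>grp=1,rB=1  c:5=>tig=2,lo=1
L=1*4+2=6  i=1*2+1=3

6,3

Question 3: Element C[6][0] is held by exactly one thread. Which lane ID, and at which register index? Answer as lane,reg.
r=6->g=6,rb=0  c=0->t=0,b0=0
L=6*4+0=24  i=0*2+0=0

24,0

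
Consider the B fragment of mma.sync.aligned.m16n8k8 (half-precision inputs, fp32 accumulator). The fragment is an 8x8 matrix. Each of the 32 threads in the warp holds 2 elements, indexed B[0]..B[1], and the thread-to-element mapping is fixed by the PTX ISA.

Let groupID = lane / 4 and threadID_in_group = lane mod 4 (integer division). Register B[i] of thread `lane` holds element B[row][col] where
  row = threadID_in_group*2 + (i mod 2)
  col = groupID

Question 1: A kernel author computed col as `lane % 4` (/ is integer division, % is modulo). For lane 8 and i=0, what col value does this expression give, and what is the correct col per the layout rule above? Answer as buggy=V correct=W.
buggy=0 correct=2

`lane % 4`[8,0]->0
L=8->gid=8>>2=2, tid=8&3=0
[0]->row 0·2+0=0  col gid=2
col: 0 vs 2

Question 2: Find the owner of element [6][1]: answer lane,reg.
c=1->g=1  r=6->t=3,b0=0
L=1*4+3=7  i=0=0

7,0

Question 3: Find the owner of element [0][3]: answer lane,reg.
12,0

c=3->g=3  r=0->t=0,b0=0
L=3*4+0=12  i=0=0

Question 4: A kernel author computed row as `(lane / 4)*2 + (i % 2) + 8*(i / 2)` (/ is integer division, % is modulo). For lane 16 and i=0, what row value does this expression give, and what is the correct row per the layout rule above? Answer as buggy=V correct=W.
buggy=8 correct=0

`(lane / 4)*2 + (i % 2) + 8*(i / 2)`[16,0]→8
lane 16→16/4=4, 16 mod 4=0
i=0  r:2·0+0→0  c:4
row: 8 vs 0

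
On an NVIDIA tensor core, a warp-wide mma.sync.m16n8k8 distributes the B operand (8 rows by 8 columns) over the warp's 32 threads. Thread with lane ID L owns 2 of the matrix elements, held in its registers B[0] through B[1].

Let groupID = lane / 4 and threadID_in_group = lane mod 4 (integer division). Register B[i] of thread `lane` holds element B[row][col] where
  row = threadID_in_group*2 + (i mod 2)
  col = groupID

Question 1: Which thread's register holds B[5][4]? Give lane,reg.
c=4→G=4  r=5→T=2,p=1
L=4*4+2=18  i=1=1

18,1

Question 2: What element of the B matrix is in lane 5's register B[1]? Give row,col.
3,1

lane 5=>5/4=1, 5 mod 4=1
i=1  r:2·1+1=>3  c:1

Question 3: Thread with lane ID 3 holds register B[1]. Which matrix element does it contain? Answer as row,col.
7,0

L=3→G=3>>2=0, T=3&3=3
[1]→row 3·2+1=7  col G=0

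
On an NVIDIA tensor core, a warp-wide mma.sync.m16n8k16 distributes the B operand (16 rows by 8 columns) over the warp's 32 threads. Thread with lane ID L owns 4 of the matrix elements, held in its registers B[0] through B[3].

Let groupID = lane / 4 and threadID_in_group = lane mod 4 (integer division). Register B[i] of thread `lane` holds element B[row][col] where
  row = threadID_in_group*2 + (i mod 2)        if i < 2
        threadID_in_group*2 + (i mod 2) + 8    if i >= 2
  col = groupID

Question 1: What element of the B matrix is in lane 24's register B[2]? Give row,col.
8,6

lane 24: grp=6 (24/4), tig=0 (24%4)
i=2: r=0*2+0+8=8, c=grp=6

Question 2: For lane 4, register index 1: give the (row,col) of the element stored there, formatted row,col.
1,1

lane 4⇒4/4=1, 4 mod 4=0
i=1  r:2·0+1+0⇒1  c:1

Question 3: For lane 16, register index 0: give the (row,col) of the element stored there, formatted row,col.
0,4

lane 16: gr=4 (16/4), th=0 (16%4)
i=0: r=0*2+0+0=0, c=gr=4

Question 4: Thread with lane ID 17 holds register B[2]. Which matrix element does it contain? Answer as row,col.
10,4

L=17=>grp=17>>2=4, tig=17&3=1
[2]=>row 1·2+0+8=10  col grp=4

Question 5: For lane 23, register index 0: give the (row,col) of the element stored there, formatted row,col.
L=23->gid=23>>2=5, tid=23&3=3
[0]->row 3·2+0+0=6  col gid=5

6,5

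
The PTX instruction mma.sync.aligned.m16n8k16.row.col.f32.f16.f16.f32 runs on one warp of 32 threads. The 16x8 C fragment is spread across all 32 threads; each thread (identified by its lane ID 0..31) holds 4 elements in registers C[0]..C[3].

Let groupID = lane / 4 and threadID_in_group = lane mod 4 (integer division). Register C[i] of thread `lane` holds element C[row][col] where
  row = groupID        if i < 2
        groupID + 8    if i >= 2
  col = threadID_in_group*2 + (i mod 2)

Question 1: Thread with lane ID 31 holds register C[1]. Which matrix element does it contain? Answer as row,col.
7,7

lane 31→31/4=7, 31 mod 4=3
i=1  r:7+0→7  c:2·3+1→7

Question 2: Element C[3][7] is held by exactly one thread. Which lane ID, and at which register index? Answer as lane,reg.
r=3→G=3,rhi=0  c=7→T=3,p=1
L=3*4+3=15  i=0*2+1=1

15,1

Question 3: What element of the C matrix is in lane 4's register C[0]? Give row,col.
4: g=1,t=0
[0] (1+0,0*2+0) = (1,0)

1,0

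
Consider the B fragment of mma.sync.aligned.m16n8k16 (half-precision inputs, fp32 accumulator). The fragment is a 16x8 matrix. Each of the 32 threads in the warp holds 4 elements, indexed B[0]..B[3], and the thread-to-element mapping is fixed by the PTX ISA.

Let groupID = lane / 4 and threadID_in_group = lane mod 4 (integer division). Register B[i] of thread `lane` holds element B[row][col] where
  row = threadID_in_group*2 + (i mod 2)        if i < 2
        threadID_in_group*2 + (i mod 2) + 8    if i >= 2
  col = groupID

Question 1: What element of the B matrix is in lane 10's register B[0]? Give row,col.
L=10->g=10>>2=2, t=10&3=2
[0]->row 2·2+0+0=4  col g=2

4,2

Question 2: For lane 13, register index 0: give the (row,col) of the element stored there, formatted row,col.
2,3

13: g=3,t=1
[0] (1*2+0+0,3) = (2,3)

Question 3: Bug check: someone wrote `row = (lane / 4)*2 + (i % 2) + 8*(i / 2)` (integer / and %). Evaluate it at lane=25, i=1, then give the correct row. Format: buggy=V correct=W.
`(lane / 4)*2 + (i % 2) + 8*(i / 2)`[25,1]⇒13
L=25⇒gr=25>>2=6, th=25&3=1
[1]⇒row 1·2+1+0=3  col gr=6
row: 13 vs 3

buggy=13 correct=3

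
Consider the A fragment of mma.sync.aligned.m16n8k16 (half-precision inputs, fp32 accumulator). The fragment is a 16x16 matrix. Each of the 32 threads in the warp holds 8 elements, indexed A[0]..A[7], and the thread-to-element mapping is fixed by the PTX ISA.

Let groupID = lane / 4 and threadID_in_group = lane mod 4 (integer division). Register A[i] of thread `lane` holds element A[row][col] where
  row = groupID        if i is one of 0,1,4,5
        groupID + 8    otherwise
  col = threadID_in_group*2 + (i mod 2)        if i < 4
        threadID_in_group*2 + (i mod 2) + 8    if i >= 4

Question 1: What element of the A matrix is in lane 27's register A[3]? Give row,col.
27: grp=6,tig=3
[3] (6+8,3*2+1+0) = (14,7)

14,7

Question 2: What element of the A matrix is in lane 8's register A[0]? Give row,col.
lane 8->8/4=2, 8 mod 4=0
i=0  r:2+0->2  c:2·0+0+0->0

2,0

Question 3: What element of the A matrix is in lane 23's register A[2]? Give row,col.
13,6

L=23=>grp=23>>2=5, tig=23&3=3
[2]=>row 5+8=13  col 3·2+0+0=6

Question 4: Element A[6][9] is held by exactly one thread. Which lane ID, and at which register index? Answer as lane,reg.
r=6->g=6,rb=0  c=9->cb=1,t=0,b0=1
L=6*4+0=24  i=1*4+0*2+1=5

24,5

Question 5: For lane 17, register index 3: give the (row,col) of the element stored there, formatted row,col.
L=17⇒gr=17>>2=4, th=17&3=1
[3]⇒row 4+8=12  col 1·2+1+0=3

12,3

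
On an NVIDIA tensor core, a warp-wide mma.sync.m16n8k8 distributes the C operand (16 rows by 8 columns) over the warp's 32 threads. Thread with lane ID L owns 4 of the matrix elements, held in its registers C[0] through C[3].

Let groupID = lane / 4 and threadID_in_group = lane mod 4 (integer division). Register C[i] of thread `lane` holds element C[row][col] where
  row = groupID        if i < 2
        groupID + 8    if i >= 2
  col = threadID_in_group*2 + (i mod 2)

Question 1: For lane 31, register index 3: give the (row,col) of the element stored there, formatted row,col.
31: gid=7,tid=3
[3] (7+8,3*2+1) = (15,7)

15,7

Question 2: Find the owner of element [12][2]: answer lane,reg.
17,2

r: 12->gid=4,r8=1  c: 2->tid=1,i&1=0
L=4*4+1=17  i=1*2+0=2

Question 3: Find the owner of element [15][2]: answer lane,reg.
r: 15->gid=7,r8=1  c: 2->tid=1,i&1=0
L=7*4+1=29  i=1*2+0=2

29,2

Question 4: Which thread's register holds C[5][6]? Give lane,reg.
23,0

r=5→G=5,rhi=0  c=6→T=3,p=0
L=5*4+3=23  i=0*2+0=0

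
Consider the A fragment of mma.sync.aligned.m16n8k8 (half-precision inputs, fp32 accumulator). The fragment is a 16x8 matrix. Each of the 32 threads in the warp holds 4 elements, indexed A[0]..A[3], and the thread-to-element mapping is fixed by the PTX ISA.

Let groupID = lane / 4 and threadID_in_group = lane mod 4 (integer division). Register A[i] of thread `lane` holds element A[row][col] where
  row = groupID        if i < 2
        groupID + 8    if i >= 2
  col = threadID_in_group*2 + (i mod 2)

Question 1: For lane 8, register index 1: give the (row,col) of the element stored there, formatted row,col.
2,1

lane 8->8/4=2, 8 mod 4=0
i=1  r:2+0->2  c:2·0+1->1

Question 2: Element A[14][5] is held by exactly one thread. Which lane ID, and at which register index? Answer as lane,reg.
26,3

r=14->g=6,rb=1  c=5->t=2,b0=1
L=6*4+2=26  i=1*2+1=3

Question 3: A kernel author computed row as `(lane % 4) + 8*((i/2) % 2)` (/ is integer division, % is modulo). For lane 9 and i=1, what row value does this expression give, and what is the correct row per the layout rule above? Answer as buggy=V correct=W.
buggy=1 correct=2

`(lane % 4) + 8*((i/2) % 2)`[9,1]⇒1
lane 9⇒9/4=2, 9 mod 4=1
i=1  r:2+0⇒2  c:2·1+1⇒3
row: 1 vs 2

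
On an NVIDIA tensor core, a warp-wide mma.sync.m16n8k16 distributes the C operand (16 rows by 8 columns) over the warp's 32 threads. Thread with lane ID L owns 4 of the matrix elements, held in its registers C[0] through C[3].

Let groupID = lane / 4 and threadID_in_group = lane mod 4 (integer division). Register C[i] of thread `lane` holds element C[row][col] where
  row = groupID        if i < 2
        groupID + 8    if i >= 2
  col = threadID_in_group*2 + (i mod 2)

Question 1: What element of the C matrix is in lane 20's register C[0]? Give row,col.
5,0

lane 20: g=5 (20/4), t=0 (20%4)
i=0: r=5+0=5, c=0*2+0=0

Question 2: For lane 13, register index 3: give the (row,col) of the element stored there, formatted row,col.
13: gr=3,th=1
[3] (3+8,1*2+1) = (11,3)

11,3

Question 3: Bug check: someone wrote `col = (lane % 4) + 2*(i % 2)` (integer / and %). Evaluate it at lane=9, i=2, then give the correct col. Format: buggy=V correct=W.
buggy=1 correct=2

`(lane % 4) + 2*(i % 2)`[9,2]→1
9: G=2,T=1
[2] (2+8,1*2+0) = (10,2)
col: 1 vs 2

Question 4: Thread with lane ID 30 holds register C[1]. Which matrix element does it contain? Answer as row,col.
7,5

lane 30⇒30/4=7, 30 mod 4=2
i=1  r:7+0⇒7  c:2·2+1⇒5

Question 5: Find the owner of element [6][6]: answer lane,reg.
27,0

r=6->g=6,rb=0  c=6->t=3,b0=0
L=6*4+3=27  i=0*2+0=0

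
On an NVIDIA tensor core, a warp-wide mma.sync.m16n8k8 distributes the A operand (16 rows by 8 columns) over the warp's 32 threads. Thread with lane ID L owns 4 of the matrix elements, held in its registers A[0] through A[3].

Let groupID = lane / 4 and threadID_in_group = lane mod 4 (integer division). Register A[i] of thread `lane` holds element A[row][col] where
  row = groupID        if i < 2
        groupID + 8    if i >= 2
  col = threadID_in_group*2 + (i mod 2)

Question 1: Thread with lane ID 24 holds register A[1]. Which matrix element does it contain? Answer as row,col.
6,1

lane 24: gid=6 (24/4), tid=0 (24%4)
i=1: r=6+0=6, c=0*2+1=1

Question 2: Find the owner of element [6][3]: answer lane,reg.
r=6→G=6,rhi=0  c=3→T=1,p=1
L=6*4+1=25  i=0*2+1=1

25,1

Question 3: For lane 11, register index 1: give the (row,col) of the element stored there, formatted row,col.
11: grp=2,tig=3
[1] (2+0,3*2+1) = (2,7)

2,7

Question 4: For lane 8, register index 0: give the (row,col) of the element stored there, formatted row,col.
2,0

8: g=2,t=0
[0] (2+0,0*2+0) = (2,0)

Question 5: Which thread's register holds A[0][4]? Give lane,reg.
2,0

r:0=>grp=0,rB=0  c:4=>tig=2,lo=0
L=0*4+2=2  i=0*2+0=0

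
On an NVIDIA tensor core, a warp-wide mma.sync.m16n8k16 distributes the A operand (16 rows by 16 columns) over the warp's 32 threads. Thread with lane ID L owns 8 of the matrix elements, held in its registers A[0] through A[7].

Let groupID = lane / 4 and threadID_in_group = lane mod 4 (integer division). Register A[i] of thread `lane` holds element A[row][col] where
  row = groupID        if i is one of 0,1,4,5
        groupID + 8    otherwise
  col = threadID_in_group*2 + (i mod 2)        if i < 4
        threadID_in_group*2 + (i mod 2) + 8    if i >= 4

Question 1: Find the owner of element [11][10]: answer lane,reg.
r=11⇒gr=3,Rb=1  c=10⇒Cb=1,th=1,odd=0
L=3*4+1=13  i=1*4+1*2+0=6

13,6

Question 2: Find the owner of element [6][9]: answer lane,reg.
24,5

r=6->g=6,rb=0  c=9->cb=1,t=0,b0=1
L=6*4+0=24  i=1*4+0*2+1=5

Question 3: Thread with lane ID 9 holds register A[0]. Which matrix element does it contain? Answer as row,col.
lane 9⇒9/4=2, 9 mod 4=1
i=0  r:2+0⇒2  c:2·1+0+0⇒2

2,2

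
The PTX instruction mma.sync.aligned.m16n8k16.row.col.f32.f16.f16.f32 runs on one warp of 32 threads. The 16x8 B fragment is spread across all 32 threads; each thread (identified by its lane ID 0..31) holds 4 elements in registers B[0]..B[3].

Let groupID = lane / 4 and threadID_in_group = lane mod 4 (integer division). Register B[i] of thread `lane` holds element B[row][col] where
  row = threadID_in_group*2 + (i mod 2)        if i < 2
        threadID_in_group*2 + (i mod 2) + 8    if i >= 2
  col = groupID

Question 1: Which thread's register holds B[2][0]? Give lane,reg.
c: 0->gid=0  r: 2->r8=0,tid=1,i&1=0
L=0*4+1=1  i=0*2+0=0

1,0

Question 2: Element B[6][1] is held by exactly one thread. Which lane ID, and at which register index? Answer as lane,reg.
c=1→G=1  r=6→rhi=0,T=3,p=0
L=1*4+3=7  i=0*2+0=0

7,0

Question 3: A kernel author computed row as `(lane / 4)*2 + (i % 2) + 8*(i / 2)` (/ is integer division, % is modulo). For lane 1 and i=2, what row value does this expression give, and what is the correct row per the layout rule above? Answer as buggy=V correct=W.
`(lane / 4)*2 + (i % 2) + 8*(i / 2)`[1,2]=>8
1: grp=0,tig=1
[2] (1*2+0+8,0) = (10,0)
row: 8 vs 10

buggy=8 correct=10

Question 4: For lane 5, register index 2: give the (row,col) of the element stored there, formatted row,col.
5: G=1,T=1
[2] (1*2+0+8,1) = (10,1)

10,1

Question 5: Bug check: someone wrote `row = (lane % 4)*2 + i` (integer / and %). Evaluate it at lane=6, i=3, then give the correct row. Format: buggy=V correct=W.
`(lane % 4)*2 + i`[6,3]⇒7
L=6⇒gr=6>>2=1, th=6&3=2
[3]⇒row 2·2+1+8=13  col gr=1
row: 7 vs 13

buggy=7 correct=13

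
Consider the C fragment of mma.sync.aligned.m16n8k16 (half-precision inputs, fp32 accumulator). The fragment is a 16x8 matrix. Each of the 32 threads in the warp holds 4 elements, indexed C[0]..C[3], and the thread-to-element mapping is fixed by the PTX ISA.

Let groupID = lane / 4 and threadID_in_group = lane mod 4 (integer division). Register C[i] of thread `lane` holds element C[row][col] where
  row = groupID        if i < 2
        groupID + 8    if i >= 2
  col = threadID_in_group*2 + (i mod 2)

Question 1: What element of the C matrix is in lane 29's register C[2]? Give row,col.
15,2

lane 29: gr=7 (29/4), th=1 (29%4)
i=2: r=7+8=15, c=1*2+0=2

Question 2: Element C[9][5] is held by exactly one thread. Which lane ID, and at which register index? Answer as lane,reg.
r:9=>grp=1,rB=1  c:5=>tig=2,lo=1
L=1*4+2=6  i=1*2+1=3

6,3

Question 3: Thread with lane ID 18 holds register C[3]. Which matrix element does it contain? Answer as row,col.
lane 18: G=4 (18/4), T=2 (18%4)
i=3: r=4+8=12, c=2*2+1=5

12,5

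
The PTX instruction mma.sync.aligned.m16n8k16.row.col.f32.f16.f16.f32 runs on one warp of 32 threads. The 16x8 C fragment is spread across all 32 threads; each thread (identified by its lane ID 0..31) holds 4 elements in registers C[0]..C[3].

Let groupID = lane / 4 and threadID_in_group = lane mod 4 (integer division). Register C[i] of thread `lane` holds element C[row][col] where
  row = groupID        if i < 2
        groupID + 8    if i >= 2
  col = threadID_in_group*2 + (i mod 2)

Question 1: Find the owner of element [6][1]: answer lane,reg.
r=6->g=6,rb=0  c=1->t=0,b0=1
L=6*4+0=24  i=0*2+1=1

24,1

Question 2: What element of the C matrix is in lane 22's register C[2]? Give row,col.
13,4

22: g=5,t=2
[2] (5+8,2*2+0) = (13,4)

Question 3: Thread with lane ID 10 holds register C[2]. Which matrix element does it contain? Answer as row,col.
10,4

lane 10→10/4=2, 10 mod 4=2
i=2  r:2+8→10  c:2·2+0→4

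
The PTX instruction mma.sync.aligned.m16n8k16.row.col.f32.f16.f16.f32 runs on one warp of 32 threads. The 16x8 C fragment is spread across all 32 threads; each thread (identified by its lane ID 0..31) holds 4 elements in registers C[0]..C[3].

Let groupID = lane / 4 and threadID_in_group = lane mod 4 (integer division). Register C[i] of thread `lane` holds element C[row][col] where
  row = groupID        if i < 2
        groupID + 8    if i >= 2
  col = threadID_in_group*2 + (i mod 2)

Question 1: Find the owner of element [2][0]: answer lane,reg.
8,0

r=2⇒gr=2,Rb=0  c=0⇒th=0,odd=0
L=2*4+0=8  i=0*2+0=0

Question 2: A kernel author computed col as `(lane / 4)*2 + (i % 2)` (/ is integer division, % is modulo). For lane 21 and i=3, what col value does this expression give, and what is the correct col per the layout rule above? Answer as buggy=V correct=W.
buggy=11 correct=3

`(lane / 4)*2 + (i % 2)`[21,3]⇒11
lane 21: gr=5 (21/4), th=1 (21%4)
i=3: r=5+8=13, c=1*2+1=3
col: 11 vs 3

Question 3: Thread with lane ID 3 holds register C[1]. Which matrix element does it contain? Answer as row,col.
0,7

3: grp=0,tig=3
[1] (0+0,3*2+1) = (0,7)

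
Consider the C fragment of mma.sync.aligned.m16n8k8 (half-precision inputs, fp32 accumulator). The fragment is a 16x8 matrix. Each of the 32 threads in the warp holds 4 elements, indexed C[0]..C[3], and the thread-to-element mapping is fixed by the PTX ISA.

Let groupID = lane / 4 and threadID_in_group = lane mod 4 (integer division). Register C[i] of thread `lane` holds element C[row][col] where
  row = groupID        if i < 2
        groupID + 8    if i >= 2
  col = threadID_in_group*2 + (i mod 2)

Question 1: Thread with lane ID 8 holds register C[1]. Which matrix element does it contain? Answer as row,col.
lane 8: G=2 (8/4), T=0 (8%4)
i=1: r=2+0=2, c=0*2+1=1

2,1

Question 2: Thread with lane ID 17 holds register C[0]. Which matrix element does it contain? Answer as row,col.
4,2

lane 17=>17/4=4, 17 mod 4=1
i=0  r:4+0=>4  c:2·1+0=>2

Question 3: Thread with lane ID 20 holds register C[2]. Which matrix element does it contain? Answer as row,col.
lane 20: g=5 (20/4), t=0 (20%4)
i=2: r=5+8=13, c=0*2+0=0

13,0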